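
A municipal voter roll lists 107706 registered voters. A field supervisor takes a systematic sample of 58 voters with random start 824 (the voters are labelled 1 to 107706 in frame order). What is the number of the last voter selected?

k = 107706/58 = 1857
58th selection = r + (58−1)·k = 824 + 57×1857 = 824 + 105849 = 106673

106673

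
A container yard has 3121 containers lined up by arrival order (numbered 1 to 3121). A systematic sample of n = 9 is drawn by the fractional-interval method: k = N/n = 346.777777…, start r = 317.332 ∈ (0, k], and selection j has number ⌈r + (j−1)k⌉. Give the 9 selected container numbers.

j=1: r + 0k = 317.332 → ⌈·⌉ = 318
j=2: r + 1k = 664.109777… → ⌈·⌉ = 665
j=3: r + 2k = 1010.887555… → ⌈·⌉ = 1011
j=4: r + 3k = 1357.665333… → ⌈·⌉ = 1358
j=5: r + 4k = 1704.443111… → ⌈·⌉ = 1705
j=6: r + 5k = 2051.220888… → ⌈·⌉ = 2052
j=7: r + 6k = 2397.998666… → ⌈·⌉ = 2398
j=8: r + 7k = 2744.776444… → ⌈·⌉ = 2745
j=9: r + 8k = 3091.554222… → ⌈·⌉ = 3092

318, 665, 1011, 1358, 1705, 2052, 2398, 2745, 3092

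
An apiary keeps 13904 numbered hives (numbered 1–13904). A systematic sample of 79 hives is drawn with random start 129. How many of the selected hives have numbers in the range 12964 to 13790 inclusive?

k = 13904/79 = 176
First selection ≥ 12964: 129 + ⌈(12964−129)/176⌉·176 = 129 + 73×176 = 12977
Last selection ≤ 13790: 129 + ⌊(13790−129)/176⌋·176 = 129 + 77×176 = 13681
Count = 77 − 73 + 1 = 5

5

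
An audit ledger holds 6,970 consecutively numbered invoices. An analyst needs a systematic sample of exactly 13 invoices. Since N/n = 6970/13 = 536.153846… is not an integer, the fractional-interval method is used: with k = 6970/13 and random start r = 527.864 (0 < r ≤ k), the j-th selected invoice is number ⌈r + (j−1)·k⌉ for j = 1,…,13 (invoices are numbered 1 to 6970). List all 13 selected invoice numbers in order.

j=1: r + 0k = 527.864 → ⌈·⌉ = 528
j=2: r + 1k = 1064.017846… → ⌈·⌉ = 1065
j=3: r + 2k = 1600.171692… → ⌈·⌉ = 1601
j=4: r + 3k = 2136.325538… → ⌈·⌉ = 2137
j=5: r + 4k = 2672.479384… → ⌈·⌉ = 2673
j=6: r + 5k = 3208.633230… → ⌈·⌉ = 3209
j=7: r + 6k = 3744.787076… → ⌈·⌉ = 3745
j=8: r + 7k = 4280.940923… → ⌈·⌉ = 4281
j=9: r + 8k = 4817.094769… → ⌈·⌉ = 4818
j=10: r + 9k = 5353.248615… → ⌈·⌉ = 5354
j=11: r + 10k = 5889.402461… → ⌈·⌉ = 5890
j=12: r + 11k = 6425.556307… → ⌈·⌉ = 6426
j=13: r + 12k = 6961.710153… → ⌈·⌉ = 6962

528, 1065, 1601, 2137, 2673, 3209, 3745, 4281, 4818, 5354, 5890, 6426, 6962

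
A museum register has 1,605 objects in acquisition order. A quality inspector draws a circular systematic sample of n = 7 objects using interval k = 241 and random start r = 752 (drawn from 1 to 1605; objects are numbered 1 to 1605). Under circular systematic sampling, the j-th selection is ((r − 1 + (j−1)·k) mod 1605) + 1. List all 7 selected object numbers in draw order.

Selection 1: 752
Selection 2: 752 + 241 = 993
Selection 3: 993 + 241 = 1234
Selection 4: 1234 + 241 = 1475
Selection 5: 1475 + 241 = 1716 → 1716 − 1605 = 111
Selection 6: 111 + 241 = 352
Selection 7: 352 + 241 = 593

752, 993, 1234, 1475, 111, 352, 593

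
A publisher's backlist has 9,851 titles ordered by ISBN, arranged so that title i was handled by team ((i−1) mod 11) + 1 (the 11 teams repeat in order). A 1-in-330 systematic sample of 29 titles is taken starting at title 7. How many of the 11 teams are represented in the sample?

Consecutive selections differ by k = 330, so their team numbers differ by 330 mod 11 = 0.
gcd(330, 11) = 11, so the sample visits 11/11 = 1 distinct residues mod 11.
Start 7 is team 7; the teams hit are 7.

1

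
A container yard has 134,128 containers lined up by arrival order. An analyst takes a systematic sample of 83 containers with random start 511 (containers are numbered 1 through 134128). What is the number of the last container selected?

133023

k = 134128/83 = 1616
83rd selection = r + (83−1)·k = 511 + 82×1616 = 511 + 132512 = 133023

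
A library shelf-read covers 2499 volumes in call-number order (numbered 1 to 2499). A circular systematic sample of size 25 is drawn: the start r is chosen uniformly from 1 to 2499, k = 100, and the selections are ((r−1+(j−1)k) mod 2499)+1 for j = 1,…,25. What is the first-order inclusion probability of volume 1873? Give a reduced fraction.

25/2499

For each position j, as r ranges over 1…2499 the j-th selection hits every volume exactly once, so volume 1873 is selected for exactly 25 of the 2499 starts.
Inclusion probability = 25/2499.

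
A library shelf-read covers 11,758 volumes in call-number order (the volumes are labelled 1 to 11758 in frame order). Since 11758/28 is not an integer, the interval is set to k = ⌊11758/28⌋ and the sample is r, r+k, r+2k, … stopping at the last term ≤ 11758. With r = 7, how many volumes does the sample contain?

29

k = ⌊11758/28⌋ = 419
Achieved size = ⌊(11758 − 7)/419⌋ + 1 = ⌊11751/419⌋ + 1 = 28 + 1 = 29
(last selection: 7 + 28×419 = 11739 ≤ 11758; next would be 12158 > 11758)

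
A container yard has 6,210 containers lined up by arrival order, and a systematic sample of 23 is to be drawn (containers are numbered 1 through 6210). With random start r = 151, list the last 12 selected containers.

k = N/n = 6210/23 = 270
12th selection = 151 + 11×270 = 3121
13th: 3121 + 270 = 3391
14th: 3391 + 270 = 3661
15th: 3661 + 270 = 3931
16th: 3931 + 270 = 4201
17th: 4201 + 270 = 4471
18th: 4471 + 270 = 4741
19th: 4741 + 270 = 5011
20th: 5011 + 270 = 5281
21st: 5281 + 270 = 5551
22nd: 5551 + 270 = 5821
23rd: 5821 + 270 = 6091

3121, 3391, 3661, 3931, 4201, 4471, 4741, 5011, 5281, 5551, 5821, 6091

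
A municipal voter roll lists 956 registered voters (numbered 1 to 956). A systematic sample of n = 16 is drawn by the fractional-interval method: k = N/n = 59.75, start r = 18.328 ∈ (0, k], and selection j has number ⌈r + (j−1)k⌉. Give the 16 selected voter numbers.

19, 79, 138, 198, 258, 318, 377, 437, 497, 557, 616, 676, 736, 796, 855, 915

j=1: r + 0k = 18.328 → ⌈·⌉ = 19
j=2: r + 1k = 78.078 → ⌈·⌉ = 79
j=3: r + 2k = 137.828 → ⌈·⌉ = 138
j=4: r + 3k = 197.578 → ⌈·⌉ = 198
j=5: r + 4k = 257.328 → ⌈·⌉ = 258
j=6: r + 5k = 317.078 → ⌈·⌉ = 318
j=7: r + 6k = 376.828 → ⌈·⌉ = 377
j=8: r + 7k = 436.578 → ⌈·⌉ = 437
j=9: r + 8k = 496.328 → ⌈·⌉ = 497
j=10: r + 9k = 556.078 → ⌈·⌉ = 557
j=11: r + 10k = 615.828 → ⌈·⌉ = 616
j=12: r + 11k = 675.578 → ⌈·⌉ = 676
j=13: r + 12k = 735.328 → ⌈·⌉ = 736
j=14: r + 13k = 795.078 → ⌈·⌉ = 796
j=15: r + 14k = 854.828 → ⌈·⌉ = 855
j=16: r + 15k = 914.578 → ⌈·⌉ = 915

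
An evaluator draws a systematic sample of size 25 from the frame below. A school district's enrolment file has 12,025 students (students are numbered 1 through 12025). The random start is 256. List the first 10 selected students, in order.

256, 737, 1218, 1699, 2180, 2661, 3142, 3623, 4104, 4585

k = N/n = 12025/25 = 481
student 1: 256
student 2: 256 + 481 = 737
student 3: 737 + 481 = 1218
student 4: 1218 + 481 = 1699
student 5: 1699 + 481 = 2180
student 6: 2180 + 481 = 2661
student 7: 2661 + 481 = 3142
student 8: 3142 + 481 = 3623
student 9: 3623 + 481 = 4104
student 10: 4104 + 481 = 4585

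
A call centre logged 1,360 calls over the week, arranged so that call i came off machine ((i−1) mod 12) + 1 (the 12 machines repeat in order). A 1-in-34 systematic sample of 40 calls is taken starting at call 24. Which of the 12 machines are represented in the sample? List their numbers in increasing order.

Consecutive selections differ by k = 34, so their machine numbers differ by 34 mod 12 = 10.
gcd(34, 12) = 2, so the sample visits 12/2 = 6 distinct residues mod 12.
Start 24 is machine 12; the machines hit are 2, 4, 6, 8, 10, 12.

2, 4, 6, 8, 10, 12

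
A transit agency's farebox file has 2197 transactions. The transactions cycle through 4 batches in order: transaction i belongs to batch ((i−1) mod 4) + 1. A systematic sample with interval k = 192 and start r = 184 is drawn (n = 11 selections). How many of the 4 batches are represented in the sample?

Consecutive selections differ by k = 192, so their batch numbers differ by 192 mod 4 = 0.
gcd(192, 4) = 4, so the sample visits 4/4 = 1 distinct residues mod 4.
Start 184 is batch 4; the batches hit are 4.

1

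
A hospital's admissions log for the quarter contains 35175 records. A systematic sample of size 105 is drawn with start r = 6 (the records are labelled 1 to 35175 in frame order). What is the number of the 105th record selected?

34846

k = 35175/105 = 335
105th selection = r + (105−1)·k = 6 + 104×335 = 6 + 34840 = 34846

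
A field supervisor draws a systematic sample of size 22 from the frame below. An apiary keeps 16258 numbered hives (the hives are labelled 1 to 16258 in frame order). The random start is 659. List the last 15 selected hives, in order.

5832, 6571, 7310, 8049, 8788, 9527, 10266, 11005, 11744, 12483, 13222, 13961, 14700, 15439, 16178

k = N/n = 16258/22 = 739
8th selection = 659 + 7×739 = 5832
9th: 5832 + 739 = 6571
10th: 6571 + 739 = 7310
11th: 7310 + 739 = 8049
12th: 8049 + 739 = 8788
13th: 8788 + 739 = 9527
14th: 9527 + 739 = 10266
15th: 10266 + 739 = 11005
16th: 11005 + 739 = 11744
17th: 11744 + 739 = 12483
18th: 12483 + 739 = 13222
19th: 13222 + 739 = 13961
20th: 13961 + 739 = 14700
21st: 14700 + 739 = 15439
22nd: 15439 + 739 = 16178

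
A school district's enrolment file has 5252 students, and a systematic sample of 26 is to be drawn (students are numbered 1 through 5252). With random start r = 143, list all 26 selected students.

k = N/n = 5252/26 = 202
student 1: 143
student 2: 143 + 202 = 345
student 3: 345 + 202 = 547
student 4: 547 + 202 = 749
student 5: 749 + 202 = 951
student 6: 951 + 202 = 1153
student 7: 1153 + 202 = 1355
student 8: 1355 + 202 = 1557
student 9: 1557 + 202 = 1759
student 10: 1759 + 202 = 1961
student 11: 1961 + 202 = 2163
student 12: 2163 + 202 = 2365
student 13: 2365 + 202 = 2567
student 14: 2567 + 202 = 2769
student 15: 2769 + 202 = 2971
student 16: 2971 + 202 = 3173
student 17: 3173 + 202 = 3375
student 18: 3375 + 202 = 3577
student 19: 3577 + 202 = 3779
student 20: 3779 + 202 = 3981
student 21: 3981 + 202 = 4183
student 22: 4183 + 202 = 4385
student 23: 4385 + 202 = 4587
student 24: 4587 + 202 = 4789
student 25: 4789 + 202 = 4991
student 26: 4991 + 202 = 5193

143, 345, 547, 749, 951, 1153, 1355, 1557, 1759, 1961, 2163, 2365, 2567, 2769, 2971, 3173, 3375, 3577, 3779, 3981, 4183, 4385, 4587, 4789, 4991, 5193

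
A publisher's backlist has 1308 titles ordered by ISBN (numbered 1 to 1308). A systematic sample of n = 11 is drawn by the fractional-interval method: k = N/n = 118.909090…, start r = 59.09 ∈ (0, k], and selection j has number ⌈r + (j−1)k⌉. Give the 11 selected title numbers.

j=1: r + 0k = 59.09 → ⌈·⌉ = 60
j=2: r + 1k = 177.999090… → ⌈·⌉ = 178
j=3: r + 2k = 296.908181… → ⌈·⌉ = 297
j=4: r + 3k = 415.817272… → ⌈·⌉ = 416
j=5: r + 4k = 534.726363… → ⌈·⌉ = 535
j=6: r + 5k = 653.635454… → ⌈·⌉ = 654
j=7: r + 6k = 772.544545… → ⌈·⌉ = 773
j=8: r + 7k = 891.453636… → ⌈·⌉ = 892
j=9: r + 8k = 1010.362727… → ⌈·⌉ = 1011
j=10: r + 9k = 1129.271818… → ⌈·⌉ = 1130
j=11: r + 10k = 1248.180909… → ⌈·⌉ = 1249

60, 178, 297, 416, 535, 654, 773, 892, 1011, 1130, 1249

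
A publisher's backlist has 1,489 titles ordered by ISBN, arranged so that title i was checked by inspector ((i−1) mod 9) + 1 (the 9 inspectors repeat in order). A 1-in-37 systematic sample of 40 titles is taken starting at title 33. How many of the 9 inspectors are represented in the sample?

9

Consecutive selections differ by k = 37, so their inspector numbers differ by 37 mod 9 = 1.
gcd(37, 9) = 1, so the sample visits 9/1 = 9 distinct residues mod 9.
Start 33 is inspector 6; the inspectors hit are 1, 2, 3, 4, 5, 6, 7, 8, 9.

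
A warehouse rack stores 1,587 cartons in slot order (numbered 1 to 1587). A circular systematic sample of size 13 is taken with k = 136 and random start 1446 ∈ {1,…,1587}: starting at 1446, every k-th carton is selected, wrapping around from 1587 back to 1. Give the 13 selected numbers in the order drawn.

1446, 1582, 131, 267, 403, 539, 675, 811, 947, 1083, 1219, 1355, 1491

Selection 1: 1446
Selection 2: 1446 + 136 = 1582
Selection 3: 1582 + 136 = 1718 → 1718 − 1587 = 131
Selection 4: 131 + 136 = 267
Selection 5: 267 + 136 = 403
Selection 6: 403 + 136 = 539
Selection 7: 539 + 136 = 675
Selection 8: 675 + 136 = 811
Selection 9: 811 + 136 = 947
Selection 10: 947 + 136 = 1083
Selection 11: 1083 + 136 = 1219
Selection 12: 1219 + 136 = 1355
Selection 13: 1355 + 136 = 1491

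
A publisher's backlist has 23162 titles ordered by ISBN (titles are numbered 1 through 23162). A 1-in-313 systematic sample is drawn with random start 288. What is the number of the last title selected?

23137

k = 313
74th selection = r + (74−1)·k = 288 + 73×313 = 288 + 22849 = 23137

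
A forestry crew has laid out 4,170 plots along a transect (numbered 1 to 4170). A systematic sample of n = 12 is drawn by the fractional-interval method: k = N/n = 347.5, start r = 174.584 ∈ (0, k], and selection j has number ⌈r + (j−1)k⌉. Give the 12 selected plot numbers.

j=1: r + 0k = 174.584 → ⌈·⌉ = 175
j=2: r + 1k = 522.084 → ⌈·⌉ = 523
j=3: r + 2k = 869.584 → ⌈·⌉ = 870
j=4: r + 3k = 1217.084 → ⌈·⌉ = 1218
j=5: r + 4k = 1564.584 → ⌈·⌉ = 1565
j=6: r + 5k = 1912.084 → ⌈·⌉ = 1913
j=7: r + 6k = 2259.584 → ⌈·⌉ = 2260
j=8: r + 7k = 2607.084 → ⌈·⌉ = 2608
j=9: r + 8k = 2954.584 → ⌈·⌉ = 2955
j=10: r + 9k = 3302.084 → ⌈·⌉ = 3303
j=11: r + 10k = 3649.584 → ⌈·⌉ = 3650
j=12: r + 11k = 3997.084 → ⌈·⌉ = 3998

175, 523, 870, 1218, 1565, 1913, 2260, 2608, 2955, 3303, 3650, 3998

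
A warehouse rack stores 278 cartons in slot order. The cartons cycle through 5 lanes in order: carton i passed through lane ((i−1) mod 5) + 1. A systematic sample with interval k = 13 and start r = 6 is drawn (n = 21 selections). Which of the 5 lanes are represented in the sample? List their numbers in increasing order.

Consecutive selections differ by k = 13, so their lane numbers differ by 13 mod 5 = 3.
gcd(13, 5) = 1, so the sample visits 5/1 = 5 distinct residues mod 5.
Start 6 is lane 1; the lanes hit are 1, 2, 3, 4, 5.

1, 2, 3, 4, 5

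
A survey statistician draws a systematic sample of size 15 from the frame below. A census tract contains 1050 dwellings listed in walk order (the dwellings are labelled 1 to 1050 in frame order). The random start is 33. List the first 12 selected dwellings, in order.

33, 103, 173, 243, 313, 383, 453, 523, 593, 663, 733, 803

k = N/n = 1050/15 = 70
dwelling 1: 33
dwelling 2: 33 + 70 = 103
dwelling 3: 103 + 70 = 173
dwelling 4: 173 + 70 = 243
dwelling 5: 243 + 70 = 313
dwelling 6: 313 + 70 = 383
dwelling 7: 383 + 70 = 453
dwelling 8: 453 + 70 = 523
dwelling 9: 523 + 70 = 593
dwelling 10: 593 + 70 = 663
dwelling 11: 663 + 70 = 733
dwelling 12: 733 + 70 = 803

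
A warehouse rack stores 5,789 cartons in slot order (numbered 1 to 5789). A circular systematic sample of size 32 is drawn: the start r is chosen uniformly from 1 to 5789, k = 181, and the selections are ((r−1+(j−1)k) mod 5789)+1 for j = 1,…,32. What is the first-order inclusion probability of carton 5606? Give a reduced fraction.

32/5789

For each position j, as r ranges over 1…5789 the j-th selection hits every carton exactly once, so carton 5606 is selected for exactly 32 of the 5789 starts.
Inclusion probability = 32/5789.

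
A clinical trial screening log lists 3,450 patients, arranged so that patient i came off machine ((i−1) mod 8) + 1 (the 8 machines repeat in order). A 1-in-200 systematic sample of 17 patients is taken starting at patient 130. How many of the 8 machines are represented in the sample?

Consecutive selections differ by k = 200, so their machine numbers differ by 200 mod 8 = 0.
gcd(200, 8) = 8, so the sample visits 8/8 = 1 distinct residues mod 8.
Start 130 is machine 2; the machines hit are 2.

1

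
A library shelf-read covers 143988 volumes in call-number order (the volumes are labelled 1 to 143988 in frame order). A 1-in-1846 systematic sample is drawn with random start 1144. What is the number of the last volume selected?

143286

k = 1846
78th selection = r + (78−1)·k = 1144 + 77×1846 = 1144 + 142142 = 143286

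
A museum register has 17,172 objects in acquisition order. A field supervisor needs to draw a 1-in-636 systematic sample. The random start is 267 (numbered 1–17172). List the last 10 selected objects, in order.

18th selection = 267 + 17×636 = 11079
19th: 11079 + 636 = 11715
20th: 11715 + 636 = 12351
21st: 12351 + 636 = 12987
22nd: 12987 + 636 = 13623
23rd: 13623 + 636 = 14259
24th: 14259 + 636 = 14895
25th: 14895 + 636 = 15531
26th: 15531 + 636 = 16167
27th: 16167 + 636 = 16803

11079, 11715, 12351, 12987, 13623, 14259, 14895, 15531, 16167, 16803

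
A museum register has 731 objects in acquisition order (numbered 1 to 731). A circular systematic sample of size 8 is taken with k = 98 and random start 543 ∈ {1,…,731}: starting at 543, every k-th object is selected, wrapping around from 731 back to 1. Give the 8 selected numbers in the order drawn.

543, 641, 8, 106, 204, 302, 400, 498

Selection 1: 543
Selection 2: 543 + 98 = 641
Selection 3: 641 + 98 = 739 → 739 − 731 = 8
Selection 4: 8 + 98 = 106
Selection 5: 106 + 98 = 204
Selection 6: 204 + 98 = 302
Selection 7: 302 + 98 = 400
Selection 8: 400 + 98 = 498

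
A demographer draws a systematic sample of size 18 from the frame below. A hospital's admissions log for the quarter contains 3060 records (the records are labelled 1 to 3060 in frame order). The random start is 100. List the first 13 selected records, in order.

100, 270, 440, 610, 780, 950, 1120, 1290, 1460, 1630, 1800, 1970, 2140

k = N/n = 3060/18 = 170
record 1: 100
record 2: 100 + 170 = 270
record 3: 270 + 170 = 440
record 4: 440 + 170 = 610
record 5: 610 + 170 = 780
record 6: 780 + 170 = 950
record 7: 950 + 170 = 1120
record 8: 1120 + 170 = 1290
record 9: 1290 + 170 = 1460
record 10: 1460 + 170 = 1630
record 11: 1630 + 170 = 1800
record 12: 1800 + 170 = 1970
record 13: 1970 + 170 = 2140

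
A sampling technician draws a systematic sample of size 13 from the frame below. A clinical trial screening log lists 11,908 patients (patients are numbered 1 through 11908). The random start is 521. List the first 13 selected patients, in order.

521, 1437, 2353, 3269, 4185, 5101, 6017, 6933, 7849, 8765, 9681, 10597, 11513

k = N/n = 11908/13 = 916
patient 1: 521
patient 2: 521 + 916 = 1437
patient 3: 1437 + 916 = 2353
patient 4: 2353 + 916 = 3269
patient 5: 3269 + 916 = 4185
patient 6: 4185 + 916 = 5101
patient 7: 5101 + 916 = 6017
patient 8: 6017 + 916 = 6933
patient 9: 6933 + 916 = 7849
patient 10: 7849 + 916 = 8765
patient 11: 8765 + 916 = 9681
patient 12: 9681 + 916 = 10597
patient 13: 10597 + 916 = 11513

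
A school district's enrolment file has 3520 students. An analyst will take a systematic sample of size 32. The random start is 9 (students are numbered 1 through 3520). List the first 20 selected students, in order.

9, 119, 229, 339, 449, 559, 669, 779, 889, 999, 1109, 1219, 1329, 1439, 1549, 1659, 1769, 1879, 1989, 2099

k = N/n = 3520/32 = 110
student 1: 9
student 2: 9 + 110 = 119
student 3: 119 + 110 = 229
student 4: 229 + 110 = 339
student 5: 339 + 110 = 449
student 6: 449 + 110 = 559
student 7: 559 + 110 = 669
student 8: 669 + 110 = 779
student 9: 779 + 110 = 889
student 10: 889 + 110 = 999
student 11: 999 + 110 = 1109
student 12: 1109 + 110 = 1219
student 13: 1219 + 110 = 1329
student 14: 1329 + 110 = 1439
student 15: 1439 + 110 = 1549
student 16: 1549 + 110 = 1659
student 17: 1659 + 110 = 1769
student 18: 1769 + 110 = 1879
student 19: 1879 + 110 = 1989
student 20: 1989 + 110 = 2099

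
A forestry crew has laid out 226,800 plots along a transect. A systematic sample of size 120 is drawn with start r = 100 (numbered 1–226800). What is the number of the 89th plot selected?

166420

k = 226800/120 = 1890
89th selection = r + (89−1)·k = 100 + 88×1890 = 100 + 166320 = 166420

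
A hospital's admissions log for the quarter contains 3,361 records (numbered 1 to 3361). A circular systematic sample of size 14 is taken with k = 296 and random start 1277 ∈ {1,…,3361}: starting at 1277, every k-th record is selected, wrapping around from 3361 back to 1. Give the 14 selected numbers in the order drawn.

Selection 1: 1277
Selection 2: 1277 + 296 = 1573
Selection 3: 1573 + 296 = 1869
Selection 4: 1869 + 296 = 2165
Selection 5: 2165 + 296 = 2461
Selection 6: 2461 + 296 = 2757
Selection 7: 2757 + 296 = 3053
Selection 8: 3053 + 296 = 3349
Selection 9: 3349 + 296 = 3645 → 3645 − 3361 = 284
Selection 10: 284 + 296 = 580
Selection 11: 580 + 296 = 876
Selection 12: 876 + 296 = 1172
Selection 13: 1172 + 296 = 1468
Selection 14: 1468 + 296 = 1764

1277, 1573, 1869, 2165, 2461, 2757, 3053, 3349, 284, 580, 876, 1172, 1468, 1764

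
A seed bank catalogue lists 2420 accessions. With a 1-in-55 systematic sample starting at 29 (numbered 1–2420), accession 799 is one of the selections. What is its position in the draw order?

k = 55
position = (799 − 29)/55 + 1 = 770/55 + 1 = 14 + 1 = 15

15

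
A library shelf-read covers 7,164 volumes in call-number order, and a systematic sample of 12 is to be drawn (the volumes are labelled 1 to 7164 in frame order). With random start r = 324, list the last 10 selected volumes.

k = N/n = 7164/12 = 597
3rd selection = 324 + 2×597 = 1518
4th: 1518 + 597 = 2115
5th: 2115 + 597 = 2712
6th: 2712 + 597 = 3309
7th: 3309 + 597 = 3906
8th: 3906 + 597 = 4503
9th: 4503 + 597 = 5100
10th: 5100 + 597 = 5697
11th: 5697 + 597 = 6294
12th: 6294 + 597 = 6891

1518, 2115, 2712, 3309, 3906, 4503, 5100, 5697, 6294, 6891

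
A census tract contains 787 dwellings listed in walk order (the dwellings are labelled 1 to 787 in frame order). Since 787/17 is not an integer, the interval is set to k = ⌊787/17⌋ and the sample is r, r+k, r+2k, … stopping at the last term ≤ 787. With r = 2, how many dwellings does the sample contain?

18

k = ⌊787/17⌋ = 46
Achieved size = ⌊(787 − 2)/46⌋ + 1 = ⌊785/46⌋ + 1 = 17 + 1 = 18
(last selection: 2 + 17×46 = 784 ≤ 787; next would be 830 > 787)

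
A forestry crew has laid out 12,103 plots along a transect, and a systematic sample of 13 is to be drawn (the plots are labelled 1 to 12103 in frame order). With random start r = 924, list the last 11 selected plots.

k = N/n = 12103/13 = 931
3rd selection = 924 + 2×931 = 2786
4th: 2786 + 931 = 3717
5th: 3717 + 931 = 4648
6th: 4648 + 931 = 5579
7th: 5579 + 931 = 6510
8th: 6510 + 931 = 7441
9th: 7441 + 931 = 8372
10th: 8372 + 931 = 9303
11th: 9303 + 931 = 10234
12th: 10234 + 931 = 11165
13th: 11165 + 931 = 12096

2786, 3717, 4648, 5579, 6510, 7441, 8372, 9303, 10234, 11165, 12096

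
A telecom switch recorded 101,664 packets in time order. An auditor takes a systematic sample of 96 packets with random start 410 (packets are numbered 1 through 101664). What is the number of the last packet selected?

k = 101664/96 = 1059
96th selection = r + (96−1)·k = 410 + 95×1059 = 410 + 100605 = 101015

101015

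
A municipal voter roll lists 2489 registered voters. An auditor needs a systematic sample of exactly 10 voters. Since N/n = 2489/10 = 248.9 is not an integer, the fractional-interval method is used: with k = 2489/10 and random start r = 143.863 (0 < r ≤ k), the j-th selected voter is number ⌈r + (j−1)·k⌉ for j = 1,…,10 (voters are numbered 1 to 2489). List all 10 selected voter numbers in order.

j=1: r + 0k = 143.863 → ⌈·⌉ = 144
j=2: r + 1k = 392.763 → ⌈·⌉ = 393
j=3: r + 2k = 641.663 → ⌈·⌉ = 642
j=4: r + 3k = 890.563 → ⌈·⌉ = 891
j=5: r + 4k = 1139.463 → ⌈·⌉ = 1140
j=6: r + 5k = 1388.363 → ⌈·⌉ = 1389
j=7: r + 6k = 1637.263 → ⌈·⌉ = 1638
j=8: r + 7k = 1886.163 → ⌈·⌉ = 1887
j=9: r + 8k = 2135.063 → ⌈·⌉ = 2136
j=10: r + 9k = 2383.963 → ⌈·⌉ = 2384

144, 393, 642, 891, 1140, 1389, 1638, 1887, 2136, 2384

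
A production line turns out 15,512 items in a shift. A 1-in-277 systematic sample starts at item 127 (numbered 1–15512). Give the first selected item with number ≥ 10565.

10653

k = 277
Steps past start: ⌈(10565 − 127)/277⌉ = ⌈10438/277⌉ = 38
Selected item: 127 + 38×277 = 10653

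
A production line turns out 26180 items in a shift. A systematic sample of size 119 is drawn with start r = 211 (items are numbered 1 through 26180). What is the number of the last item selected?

26171

k = 26180/119 = 220
119th selection = r + (119−1)·k = 211 + 118×220 = 211 + 25960 = 26171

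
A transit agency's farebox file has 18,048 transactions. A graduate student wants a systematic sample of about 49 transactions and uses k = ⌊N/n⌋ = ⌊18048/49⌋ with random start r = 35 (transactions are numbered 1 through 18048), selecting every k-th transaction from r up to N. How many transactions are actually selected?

k = ⌊18048/49⌋ = 368
Achieved size = ⌊(18048 − 35)/368⌋ + 1 = ⌊18013/368⌋ + 1 = 48 + 1 = 49
(last selection: 35 + 48×368 = 17699 ≤ 18048; next would be 18067 > 18048)

49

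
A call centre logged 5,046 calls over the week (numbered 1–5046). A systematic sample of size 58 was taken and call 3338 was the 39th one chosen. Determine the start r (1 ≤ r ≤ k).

32

k = 5046/58 = 87
r = 3338 − (39−1)×87 = 3338 − 3306 = 32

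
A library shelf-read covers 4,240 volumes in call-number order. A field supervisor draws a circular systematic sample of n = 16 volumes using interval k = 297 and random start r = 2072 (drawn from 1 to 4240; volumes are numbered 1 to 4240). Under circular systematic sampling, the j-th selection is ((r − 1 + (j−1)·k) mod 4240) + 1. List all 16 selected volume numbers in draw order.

2072, 2369, 2666, 2963, 3260, 3557, 3854, 4151, 208, 505, 802, 1099, 1396, 1693, 1990, 2287

Selection 1: 2072
Selection 2: 2072 + 297 = 2369
Selection 3: 2369 + 297 = 2666
Selection 4: 2666 + 297 = 2963
Selection 5: 2963 + 297 = 3260
Selection 6: 3260 + 297 = 3557
Selection 7: 3557 + 297 = 3854
Selection 8: 3854 + 297 = 4151
Selection 9: 4151 + 297 = 4448 → 4448 − 4240 = 208
Selection 10: 208 + 297 = 505
Selection 11: 505 + 297 = 802
Selection 12: 802 + 297 = 1099
Selection 13: 1099 + 297 = 1396
Selection 14: 1396 + 297 = 1693
Selection 15: 1693 + 297 = 1990
Selection 16: 1990 + 297 = 2287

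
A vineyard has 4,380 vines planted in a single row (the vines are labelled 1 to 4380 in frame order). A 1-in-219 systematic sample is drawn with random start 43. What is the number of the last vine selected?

k = 219
20th selection = r + (20−1)·k = 43 + 19×219 = 43 + 4161 = 4204

4204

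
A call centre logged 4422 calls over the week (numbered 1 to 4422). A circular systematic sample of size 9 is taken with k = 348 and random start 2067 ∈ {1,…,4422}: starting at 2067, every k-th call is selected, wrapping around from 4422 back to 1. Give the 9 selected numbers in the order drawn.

2067, 2415, 2763, 3111, 3459, 3807, 4155, 81, 429

Selection 1: 2067
Selection 2: 2067 + 348 = 2415
Selection 3: 2415 + 348 = 2763
Selection 4: 2763 + 348 = 3111
Selection 5: 3111 + 348 = 3459
Selection 6: 3459 + 348 = 3807
Selection 7: 3807 + 348 = 4155
Selection 8: 4155 + 348 = 4503 → 4503 − 4422 = 81
Selection 9: 81 + 348 = 429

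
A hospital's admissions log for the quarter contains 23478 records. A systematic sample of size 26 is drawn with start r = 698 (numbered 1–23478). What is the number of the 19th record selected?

k = 23478/26 = 903
19th selection = r + (19−1)·k = 698 + 18×903 = 698 + 16254 = 16952

16952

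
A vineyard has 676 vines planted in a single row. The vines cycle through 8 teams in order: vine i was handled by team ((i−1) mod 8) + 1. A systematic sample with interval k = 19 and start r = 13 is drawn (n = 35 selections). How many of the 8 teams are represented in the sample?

8

Consecutive selections differ by k = 19, so their team numbers differ by 19 mod 8 = 3.
gcd(19, 8) = 1, so the sample visits 8/1 = 8 distinct residues mod 8.
Start 13 is team 5; the teams hit are 1, 2, 3, 4, 5, 6, 7, 8.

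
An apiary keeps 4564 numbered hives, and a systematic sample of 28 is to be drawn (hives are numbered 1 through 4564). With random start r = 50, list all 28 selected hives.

k = N/n = 4564/28 = 163
hive 1: 50
hive 2: 50 + 163 = 213
hive 3: 213 + 163 = 376
hive 4: 376 + 163 = 539
hive 5: 539 + 163 = 702
hive 6: 702 + 163 = 865
hive 7: 865 + 163 = 1028
hive 8: 1028 + 163 = 1191
hive 9: 1191 + 163 = 1354
hive 10: 1354 + 163 = 1517
hive 11: 1517 + 163 = 1680
hive 12: 1680 + 163 = 1843
hive 13: 1843 + 163 = 2006
hive 14: 2006 + 163 = 2169
hive 15: 2169 + 163 = 2332
hive 16: 2332 + 163 = 2495
hive 17: 2495 + 163 = 2658
hive 18: 2658 + 163 = 2821
hive 19: 2821 + 163 = 2984
hive 20: 2984 + 163 = 3147
hive 21: 3147 + 163 = 3310
hive 22: 3310 + 163 = 3473
hive 23: 3473 + 163 = 3636
hive 24: 3636 + 163 = 3799
hive 25: 3799 + 163 = 3962
hive 26: 3962 + 163 = 4125
hive 27: 4125 + 163 = 4288
hive 28: 4288 + 163 = 4451

50, 213, 376, 539, 702, 865, 1028, 1191, 1354, 1517, 1680, 1843, 2006, 2169, 2332, 2495, 2658, 2821, 2984, 3147, 3310, 3473, 3636, 3799, 3962, 4125, 4288, 4451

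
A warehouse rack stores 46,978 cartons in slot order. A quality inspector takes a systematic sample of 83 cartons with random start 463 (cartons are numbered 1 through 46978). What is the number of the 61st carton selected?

34423

k = 46978/83 = 566
61st selection = r + (61−1)·k = 463 + 60×566 = 463 + 33960 = 34423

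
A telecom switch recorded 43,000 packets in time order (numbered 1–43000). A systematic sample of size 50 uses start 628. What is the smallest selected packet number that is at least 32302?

k = 43000/50 = 860
Steps past start: ⌈(32302 − 628)/860⌉ = ⌈31674/860⌉ = 37
Selected packet: 628 + 37×860 = 32448

32448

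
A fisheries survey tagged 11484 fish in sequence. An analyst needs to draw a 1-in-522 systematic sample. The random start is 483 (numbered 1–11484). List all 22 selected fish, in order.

483, 1005, 1527, 2049, 2571, 3093, 3615, 4137, 4659, 5181, 5703, 6225, 6747, 7269, 7791, 8313, 8835, 9357, 9879, 10401, 10923, 11445

fish 1: 483
fish 2: 483 + 522 = 1005
fish 3: 1005 + 522 = 1527
fish 4: 1527 + 522 = 2049
fish 5: 2049 + 522 = 2571
fish 6: 2571 + 522 = 3093
fish 7: 3093 + 522 = 3615
fish 8: 3615 + 522 = 4137
fish 9: 4137 + 522 = 4659
fish 10: 4659 + 522 = 5181
fish 11: 5181 + 522 = 5703
fish 12: 5703 + 522 = 6225
fish 13: 6225 + 522 = 6747
fish 14: 6747 + 522 = 7269
fish 15: 7269 + 522 = 7791
fish 16: 7791 + 522 = 8313
fish 17: 8313 + 522 = 8835
fish 18: 8835 + 522 = 9357
fish 19: 9357 + 522 = 9879
fish 20: 9879 + 522 = 10401
fish 21: 10401 + 522 = 10923
fish 22: 10923 + 522 = 11445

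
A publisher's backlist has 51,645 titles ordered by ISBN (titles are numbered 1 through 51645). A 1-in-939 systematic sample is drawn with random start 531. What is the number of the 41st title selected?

38091

k = 939
41st selection = r + (41−1)·k = 531 + 40×939 = 531 + 37560 = 38091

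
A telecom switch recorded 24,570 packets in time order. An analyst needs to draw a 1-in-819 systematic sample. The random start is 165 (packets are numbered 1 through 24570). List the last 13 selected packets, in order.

18th selection = 165 + 17×819 = 14088
19th: 14088 + 819 = 14907
20th: 14907 + 819 = 15726
21st: 15726 + 819 = 16545
22nd: 16545 + 819 = 17364
23rd: 17364 + 819 = 18183
24th: 18183 + 819 = 19002
25th: 19002 + 819 = 19821
26th: 19821 + 819 = 20640
27th: 20640 + 819 = 21459
28th: 21459 + 819 = 22278
29th: 22278 + 819 = 23097
30th: 23097 + 819 = 23916

14088, 14907, 15726, 16545, 17364, 18183, 19002, 19821, 20640, 21459, 22278, 23097, 23916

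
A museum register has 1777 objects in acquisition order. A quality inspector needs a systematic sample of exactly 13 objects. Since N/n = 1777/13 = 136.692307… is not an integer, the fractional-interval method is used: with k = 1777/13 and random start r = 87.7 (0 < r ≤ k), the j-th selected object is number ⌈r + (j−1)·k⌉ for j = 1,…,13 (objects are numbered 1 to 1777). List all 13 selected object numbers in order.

88, 225, 362, 498, 635, 772, 908, 1045, 1182, 1318, 1455, 1592, 1729

j=1: r + 0k = 87.7 → ⌈·⌉ = 88
j=2: r + 1k = 224.392307… → ⌈·⌉ = 225
j=3: r + 2k = 361.084615… → ⌈·⌉ = 362
j=4: r + 3k = 497.776923… → ⌈·⌉ = 498
j=5: r + 4k = 634.469230… → ⌈·⌉ = 635
j=6: r + 5k = 771.161538… → ⌈·⌉ = 772
j=7: r + 6k = 907.853846… → ⌈·⌉ = 908
j=8: r + 7k = 1044.546153… → ⌈·⌉ = 1045
j=9: r + 8k = 1181.238461… → ⌈·⌉ = 1182
j=10: r + 9k = 1317.930769… → ⌈·⌉ = 1318
j=11: r + 10k = 1454.623076… → ⌈·⌉ = 1455
j=12: r + 11k = 1591.315384… → ⌈·⌉ = 1592
j=13: r + 12k = 1728.007692… → ⌈·⌉ = 1729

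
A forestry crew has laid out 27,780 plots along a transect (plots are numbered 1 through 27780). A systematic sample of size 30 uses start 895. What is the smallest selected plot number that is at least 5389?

5525

k = 27780/30 = 926
Steps past start: ⌈(5389 − 895)/926⌉ = ⌈4494/926⌉ = 5
Selected plot: 895 + 5×926 = 5525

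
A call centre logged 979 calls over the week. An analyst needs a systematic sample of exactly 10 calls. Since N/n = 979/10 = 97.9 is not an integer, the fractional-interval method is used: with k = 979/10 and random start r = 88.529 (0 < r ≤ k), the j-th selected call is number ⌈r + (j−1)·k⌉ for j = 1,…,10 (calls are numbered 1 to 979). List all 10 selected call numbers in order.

89, 187, 285, 383, 481, 579, 676, 774, 872, 970

j=1: r + 0k = 88.529 → ⌈·⌉ = 89
j=2: r + 1k = 186.429 → ⌈·⌉ = 187
j=3: r + 2k = 284.329 → ⌈·⌉ = 285
j=4: r + 3k = 382.229 → ⌈·⌉ = 383
j=5: r + 4k = 480.129 → ⌈·⌉ = 481
j=6: r + 5k = 578.029 → ⌈·⌉ = 579
j=7: r + 6k = 675.929 → ⌈·⌉ = 676
j=8: r + 7k = 773.829 → ⌈·⌉ = 774
j=9: r + 8k = 871.729 → ⌈·⌉ = 872
j=10: r + 9k = 969.629 → ⌈·⌉ = 970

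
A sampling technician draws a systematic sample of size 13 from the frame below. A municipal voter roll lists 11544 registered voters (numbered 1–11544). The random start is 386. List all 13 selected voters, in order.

386, 1274, 2162, 3050, 3938, 4826, 5714, 6602, 7490, 8378, 9266, 10154, 11042

k = N/n = 11544/13 = 888
voter 1: 386
voter 2: 386 + 888 = 1274
voter 3: 1274 + 888 = 2162
voter 4: 2162 + 888 = 3050
voter 5: 3050 + 888 = 3938
voter 6: 3938 + 888 = 4826
voter 7: 4826 + 888 = 5714
voter 8: 5714 + 888 = 6602
voter 9: 6602 + 888 = 7490
voter 10: 7490 + 888 = 8378
voter 11: 8378 + 888 = 9266
voter 12: 9266 + 888 = 10154
voter 13: 10154 + 888 = 11042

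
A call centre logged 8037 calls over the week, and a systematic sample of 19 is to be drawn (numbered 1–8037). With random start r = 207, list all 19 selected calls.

k = N/n = 8037/19 = 423
call 1: 207
call 2: 207 + 423 = 630
call 3: 630 + 423 = 1053
call 4: 1053 + 423 = 1476
call 5: 1476 + 423 = 1899
call 6: 1899 + 423 = 2322
call 7: 2322 + 423 = 2745
call 8: 2745 + 423 = 3168
call 9: 3168 + 423 = 3591
call 10: 3591 + 423 = 4014
call 11: 4014 + 423 = 4437
call 12: 4437 + 423 = 4860
call 13: 4860 + 423 = 5283
call 14: 5283 + 423 = 5706
call 15: 5706 + 423 = 6129
call 16: 6129 + 423 = 6552
call 17: 6552 + 423 = 6975
call 18: 6975 + 423 = 7398
call 19: 7398 + 423 = 7821

207, 630, 1053, 1476, 1899, 2322, 2745, 3168, 3591, 4014, 4437, 4860, 5283, 5706, 6129, 6552, 6975, 7398, 7821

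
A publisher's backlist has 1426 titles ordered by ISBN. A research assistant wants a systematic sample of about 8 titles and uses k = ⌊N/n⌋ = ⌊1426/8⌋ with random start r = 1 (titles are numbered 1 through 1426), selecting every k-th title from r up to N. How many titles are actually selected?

k = ⌊1426/8⌋ = 178
Achieved size = ⌊(1426 − 1)/178⌋ + 1 = ⌊1425/178⌋ + 1 = 8 + 1 = 9
(last selection: 1 + 8×178 = 1425 ≤ 1426; next would be 1603 > 1426)

9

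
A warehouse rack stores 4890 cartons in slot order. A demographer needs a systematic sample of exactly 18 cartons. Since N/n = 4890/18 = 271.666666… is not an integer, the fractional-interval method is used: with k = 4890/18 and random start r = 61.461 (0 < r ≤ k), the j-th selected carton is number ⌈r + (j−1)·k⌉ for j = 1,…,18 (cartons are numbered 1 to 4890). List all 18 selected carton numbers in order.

62, 334, 605, 877, 1149, 1420, 1692, 1964, 2235, 2507, 2779, 3050, 3322, 3594, 3865, 4137, 4409, 4680

j=1: r + 0k = 61.461 → ⌈·⌉ = 62
j=2: r + 1k = 333.127666… → ⌈·⌉ = 334
j=3: r + 2k = 604.794333… → ⌈·⌉ = 605
j=4: r + 3k = 876.461 → ⌈·⌉ = 877
j=5: r + 4k = 1148.127666… → ⌈·⌉ = 1149
j=6: r + 5k = 1419.794333… → ⌈·⌉ = 1420
j=7: r + 6k = 1691.461 → ⌈·⌉ = 1692
j=8: r + 7k = 1963.127666… → ⌈·⌉ = 1964
j=9: r + 8k = 2234.794333… → ⌈·⌉ = 2235
j=10: r + 9k = 2506.461 → ⌈·⌉ = 2507
j=11: r + 10k = 2778.127666… → ⌈·⌉ = 2779
j=12: r + 11k = 3049.794333… → ⌈·⌉ = 3050
j=13: r + 12k = 3321.461 → ⌈·⌉ = 3322
j=14: r + 13k = 3593.127666… → ⌈·⌉ = 3594
j=15: r + 14k = 3864.794333… → ⌈·⌉ = 3865
j=16: r + 15k = 4136.461 → ⌈·⌉ = 4137
j=17: r + 16k = 4408.127666… → ⌈·⌉ = 4409
j=18: r + 17k = 4679.794333… → ⌈·⌉ = 4680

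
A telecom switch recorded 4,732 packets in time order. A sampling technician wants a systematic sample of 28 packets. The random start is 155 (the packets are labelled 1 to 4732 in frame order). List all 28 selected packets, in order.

155, 324, 493, 662, 831, 1000, 1169, 1338, 1507, 1676, 1845, 2014, 2183, 2352, 2521, 2690, 2859, 3028, 3197, 3366, 3535, 3704, 3873, 4042, 4211, 4380, 4549, 4718

k = N/n = 4732/28 = 169
packet 1: 155
packet 2: 155 + 169 = 324
packet 3: 324 + 169 = 493
packet 4: 493 + 169 = 662
packet 5: 662 + 169 = 831
packet 6: 831 + 169 = 1000
packet 7: 1000 + 169 = 1169
packet 8: 1169 + 169 = 1338
packet 9: 1338 + 169 = 1507
packet 10: 1507 + 169 = 1676
packet 11: 1676 + 169 = 1845
packet 12: 1845 + 169 = 2014
packet 13: 2014 + 169 = 2183
packet 14: 2183 + 169 = 2352
packet 15: 2352 + 169 = 2521
packet 16: 2521 + 169 = 2690
packet 17: 2690 + 169 = 2859
packet 18: 2859 + 169 = 3028
packet 19: 3028 + 169 = 3197
packet 20: 3197 + 169 = 3366
packet 21: 3366 + 169 = 3535
packet 22: 3535 + 169 = 3704
packet 23: 3704 + 169 = 3873
packet 24: 3873 + 169 = 4042
packet 25: 4042 + 169 = 4211
packet 26: 4211 + 169 = 4380
packet 27: 4380 + 169 = 4549
packet 28: 4549 + 169 = 4718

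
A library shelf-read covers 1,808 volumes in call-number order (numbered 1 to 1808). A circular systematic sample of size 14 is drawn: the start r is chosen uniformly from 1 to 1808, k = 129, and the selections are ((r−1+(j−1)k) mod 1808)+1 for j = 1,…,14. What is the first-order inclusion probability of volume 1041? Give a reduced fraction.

7/904

For each position j, as r ranges over 1…1808 the j-th selection hits every volume exactly once, so volume 1041 is selected for exactly 14 of the 1808 starts.
Inclusion probability = 14/1808 = 7/904.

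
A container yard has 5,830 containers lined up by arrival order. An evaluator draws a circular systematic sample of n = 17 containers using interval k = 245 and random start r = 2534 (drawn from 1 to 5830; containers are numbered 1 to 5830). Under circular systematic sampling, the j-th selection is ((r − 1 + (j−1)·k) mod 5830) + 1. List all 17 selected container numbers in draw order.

2534, 2779, 3024, 3269, 3514, 3759, 4004, 4249, 4494, 4739, 4984, 5229, 5474, 5719, 134, 379, 624

Selection 1: 2534
Selection 2: 2534 + 245 = 2779
Selection 3: 2779 + 245 = 3024
Selection 4: 3024 + 245 = 3269
Selection 5: 3269 + 245 = 3514
Selection 6: 3514 + 245 = 3759
Selection 7: 3759 + 245 = 4004
Selection 8: 4004 + 245 = 4249
Selection 9: 4249 + 245 = 4494
Selection 10: 4494 + 245 = 4739
Selection 11: 4739 + 245 = 4984
Selection 12: 4984 + 245 = 5229
Selection 13: 5229 + 245 = 5474
Selection 14: 5474 + 245 = 5719
Selection 15: 5719 + 245 = 5964 → 5964 − 5830 = 134
Selection 16: 134 + 245 = 379
Selection 17: 379 + 245 = 624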